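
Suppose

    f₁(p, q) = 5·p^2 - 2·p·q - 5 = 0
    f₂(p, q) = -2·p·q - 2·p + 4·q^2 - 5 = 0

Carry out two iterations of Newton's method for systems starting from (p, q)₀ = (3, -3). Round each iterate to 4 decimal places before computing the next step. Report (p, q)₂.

At (3, -3): F = (58.0000, 43.0000).
Jacobian J = [[10·p - 2·q, -2·p], [-2·q - 2, -2·p + 8·q]].
At the point, J = [[36.0000, -6.0000], [4.0000, -30.0000]] (det J = -1056.0000).
Solving J·Δ = −F gives Δ = (-1.4034, 1.2462).
Then the next iterate is (p, q)₁ = (1.5966, -1.7538).
Round to (1.5966, -1.7538) and repeat: F = (13.345892, 9.710292), J = [[19.4736, -3.1932], [1.5076, -17.2236]].
Δ = (-0.6015, 0.5111), so (p, q)₂ = (0.9951, -1.2427).

(0.9951, -1.2427)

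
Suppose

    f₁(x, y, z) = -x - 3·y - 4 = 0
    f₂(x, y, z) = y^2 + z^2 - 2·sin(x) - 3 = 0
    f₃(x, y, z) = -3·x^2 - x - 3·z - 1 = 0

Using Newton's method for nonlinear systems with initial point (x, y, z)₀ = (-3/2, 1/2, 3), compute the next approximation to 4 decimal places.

(0.0194, -1.3398, 1.9683)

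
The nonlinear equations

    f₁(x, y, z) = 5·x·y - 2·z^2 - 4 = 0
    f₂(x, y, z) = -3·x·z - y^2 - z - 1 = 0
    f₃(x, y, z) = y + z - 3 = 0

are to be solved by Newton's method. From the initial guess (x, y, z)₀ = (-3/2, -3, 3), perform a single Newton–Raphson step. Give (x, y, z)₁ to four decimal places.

At (-3/2, -3, 3): F = (0.5000, 0.5000, -3.0000).
Jacobian J = [[5·y, 5·x, -4·z], [-3·z, -2·y, -3·x - 1], [0, 1, 1]].
At the point, J = [[-15.0000, -7.5000, -12.0000], [-9.0000, 6.0000, 3.5000], [0.0000, 1.0000, 1.0000]] (det J = 3.0000).
Solving J·Δ = −F gives Δ = (46.0833, 161.5000, -158.5000).
Then the next iterate is (x, y, z)₁ = (44.5833, 158.5000, -155.5000).

(44.5833, 158.5000, -155.5000)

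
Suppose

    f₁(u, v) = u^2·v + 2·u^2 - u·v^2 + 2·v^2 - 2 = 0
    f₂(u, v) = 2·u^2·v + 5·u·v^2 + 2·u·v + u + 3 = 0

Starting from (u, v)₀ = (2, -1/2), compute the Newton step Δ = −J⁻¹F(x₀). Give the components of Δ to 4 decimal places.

(-0.0889, -0.8722)

At (2, -1/2): F = (4.0000, 1.5000).
Jacobian J = [[2·u·v + 4·u - v^2, u^2 - 2·u·v + 4·v], [4·u·v + 5·v^2 + 2·v + 1, 2·u^2 + 10·u·v + 2·u]].
At the point, J = [[5.7500, 4.0000], [-2.7500, 2.0000]] (det J = 22.5000).
Solving J·Δ = −F gives Δ = (-0.0889, -0.8722).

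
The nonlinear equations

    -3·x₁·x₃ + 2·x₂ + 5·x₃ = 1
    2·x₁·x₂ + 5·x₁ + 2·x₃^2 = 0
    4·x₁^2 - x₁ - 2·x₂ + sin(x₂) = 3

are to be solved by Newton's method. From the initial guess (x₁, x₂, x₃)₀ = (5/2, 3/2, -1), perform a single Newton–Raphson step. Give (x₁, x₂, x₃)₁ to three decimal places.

At (5/2, 3/2, -1): F = (4.500, 22.000, 17.49749).
Jacobian J = [[-3·x₃, 2, -3·x₁ + 5], [2·x₂ + 5, 2·x₁, 4·x₃], [8·x₁ - 1, cos(x₂) - 2, 0]].
At the point, J = [[3.000, 2.000, -2.500], [8.000, 5.000, -4.000], [19.000, -1.92926, 0.000]] (det J = 100.93410).
Solving J·Δ = −F gives Δ = (-1.487, -5.578, -4.447).
Then the next iterate is (x₁, x₂, x₃)₁ = (1.013, -4.078, -5.447).

(1.013, -4.078, -5.447)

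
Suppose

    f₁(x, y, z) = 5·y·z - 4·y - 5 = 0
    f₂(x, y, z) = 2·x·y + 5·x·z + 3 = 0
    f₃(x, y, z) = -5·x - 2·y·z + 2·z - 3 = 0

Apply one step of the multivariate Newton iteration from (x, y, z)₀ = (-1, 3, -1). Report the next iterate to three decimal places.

At (-1, 3, -1): F = (-32.000, 2.000, 6.000).
Jacobian J = [[0, 5·z - 4, 5·y], [2·y + 5·z, 2·x, 5·x], [-5, -2·z, -2·y + 2]].
At the point, J = [[0.000, -9.000, 15.000], [1.000, -2.000, -5.000], [-5.000, 2.000, -4.000]] (det J = -381.000).
Solving J·Δ = −F gives Δ = (-0.362, -1.806, 1.050).
Then the next iterate is (x, y, z)₁ = (-1.362, 1.194, 0.050).

(-1.362, 1.194, 0.050)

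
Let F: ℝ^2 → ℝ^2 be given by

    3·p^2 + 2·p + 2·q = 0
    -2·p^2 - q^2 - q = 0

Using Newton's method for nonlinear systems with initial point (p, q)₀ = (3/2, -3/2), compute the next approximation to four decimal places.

(0.7941, -0.9926)

At (3/2, -3/2): F = (6.7500, -5.2500).
Jacobian J = [[6·p + 2, 2], [-4·p, -2·q - 1]].
At the point, J = [[11.0000, 2.0000], [-6.0000, 2.0000]] (det J = 34.0000).
Solving J·Δ = −F gives Δ = (-0.7059, 0.5074).
Then the next iterate is (p, q)₁ = (0.7941, -0.9926).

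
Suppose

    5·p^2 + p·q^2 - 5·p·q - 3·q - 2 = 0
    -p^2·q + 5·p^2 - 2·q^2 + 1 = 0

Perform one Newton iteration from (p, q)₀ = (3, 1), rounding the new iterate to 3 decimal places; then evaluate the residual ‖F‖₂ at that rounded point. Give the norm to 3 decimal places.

114.532

At (3, 1): F = (28.000, 35.000).
Jacobian J = [[10·p + q^2 - 5·q, 2·p·q - 5·p - 3], [-2·p·q + 10·p, -p^2 - 4·q]].
At the point, J = [[26.000, -12.000], [24.000, -13.000]] (det J = -50.000).
Solving J·Δ = −F gives Δ = (1.120, 4.760).
Then the next iterate is (p, q)₁ = (4.120, 5.760).
Re-evaluating at (4.120, 5.760): F = (83.62771, -78.25574), so ‖F‖₂ = 114.532.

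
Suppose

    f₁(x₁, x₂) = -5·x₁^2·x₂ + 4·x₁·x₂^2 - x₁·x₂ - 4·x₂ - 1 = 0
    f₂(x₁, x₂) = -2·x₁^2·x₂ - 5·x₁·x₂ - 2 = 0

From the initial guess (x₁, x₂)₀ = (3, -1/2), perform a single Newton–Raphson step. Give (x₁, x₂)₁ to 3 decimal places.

At (3, -1/2): F = (28.000, 14.500).
Jacobian J = [[-10·x₁·x₂ + 4·x₂^2 - x₂, -5·x₁^2 + 8·x₁·x₂ - x₁ - 4], [-4·x₁·x₂ - 5·x₂, -2·x₁^2 - 5·x₁]].
At the point, J = [[16.500, -64.000], [8.500, -33.000]] (det J = -0.500).
Solving J·Δ = −F gives Δ = (8.000, 2.500).
Then the next iterate is (x₁, x₂)₁ = (11.000, 2.000).

(11.000, 2.000)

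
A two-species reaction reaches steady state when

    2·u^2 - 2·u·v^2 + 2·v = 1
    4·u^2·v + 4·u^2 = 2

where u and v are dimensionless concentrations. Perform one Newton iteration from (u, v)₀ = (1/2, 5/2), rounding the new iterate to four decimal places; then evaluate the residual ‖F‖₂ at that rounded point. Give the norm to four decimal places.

0.3504

At (1/2, 5/2): F = (-1.7500, 1.5000).
Jacobian J = [[4·u - 2·v^2, -4·u·v + 2], [8·u·v + 8·u, 4·u^2]].
At the point, J = [[-10.5000, -3.0000], [14.0000, 1.0000]] (det J = 31.5000).
Solving J·Δ = −F gives Δ = (-0.0873, -0.2778).
Then the next iterate is (u, v)₁ = (0.4127, 2.2222).
Re-evaluating at (0.4127, 2.2222): F = (-0.290925, 0.195237), so ‖F‖₂ = 0.3504.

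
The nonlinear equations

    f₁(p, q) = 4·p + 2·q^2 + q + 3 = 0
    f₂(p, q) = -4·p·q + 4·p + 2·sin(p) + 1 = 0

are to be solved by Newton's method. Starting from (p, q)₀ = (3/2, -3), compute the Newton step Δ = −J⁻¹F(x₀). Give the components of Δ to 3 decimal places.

(-0.996, 1.820)

At (3/2, -3): F = (24.000, 26.99499).
Jacobian J = [[4, 4·q + 1], [-4·q + 2·cos(p) + 4, -4·p]].
At the point, J = [[4.000, -11.000], [16.14147, -6.000]] (det J = 153.55622).
Solving J·Δ = −F gives Δ = (-0.996, 1.820).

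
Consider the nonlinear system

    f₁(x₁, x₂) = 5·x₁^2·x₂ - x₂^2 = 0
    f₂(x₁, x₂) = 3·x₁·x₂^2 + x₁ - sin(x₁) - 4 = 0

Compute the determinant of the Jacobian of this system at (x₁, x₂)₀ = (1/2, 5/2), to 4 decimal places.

164.5216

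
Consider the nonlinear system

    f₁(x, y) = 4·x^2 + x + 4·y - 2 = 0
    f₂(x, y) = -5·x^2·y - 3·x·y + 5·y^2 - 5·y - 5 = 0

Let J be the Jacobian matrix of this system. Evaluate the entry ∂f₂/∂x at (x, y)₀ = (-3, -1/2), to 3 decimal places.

∂f₂/∂x = -10·x·y - 3·y.
At (-3, -1/2) this is -13.500.

-13.500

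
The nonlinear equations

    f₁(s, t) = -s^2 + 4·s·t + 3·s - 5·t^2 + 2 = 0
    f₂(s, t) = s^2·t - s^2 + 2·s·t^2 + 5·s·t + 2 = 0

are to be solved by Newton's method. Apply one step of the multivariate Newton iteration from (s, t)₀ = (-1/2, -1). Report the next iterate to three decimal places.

At (-1/2, -1): F = (-2.750, 3.000).
Jacobian J = [[-2·s + 4·t + 3, 4·s - 10·t], [2·s·t - 2·s + 2·t^2 + 5·t, s^2 + 4·s·t + 5·s]].
At the point, J = [[0.000, 8.000], [-1.000, -0.250]] (det J = 8.000).
Solving J·Δ = −F gives Δ = (2.914, 0.344).
Then the next iterate is (s, t)₁ = (2.414, -0.656).

(2.414, -0.656)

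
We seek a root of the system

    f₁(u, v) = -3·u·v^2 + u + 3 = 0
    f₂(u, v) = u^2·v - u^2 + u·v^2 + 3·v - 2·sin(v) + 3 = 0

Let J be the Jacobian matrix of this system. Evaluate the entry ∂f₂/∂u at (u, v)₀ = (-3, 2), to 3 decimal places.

∂f₂/∂u = 2·u·v - 2·u + v^2.
At (-3, 2) this is -2.000.

-2.000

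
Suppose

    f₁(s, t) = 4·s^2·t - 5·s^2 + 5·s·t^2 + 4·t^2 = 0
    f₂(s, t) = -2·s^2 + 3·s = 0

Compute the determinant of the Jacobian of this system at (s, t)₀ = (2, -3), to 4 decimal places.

J = [[8·s·t - 10·s + 5·t^2, 4·s^2 + 10·s·t + 8·t], [-4·s + 3, 0]].
At the point, J = [[-23.0000, -68.0000], [-5.0000, 0.0000]].
det J = -340.0000.

-340.0000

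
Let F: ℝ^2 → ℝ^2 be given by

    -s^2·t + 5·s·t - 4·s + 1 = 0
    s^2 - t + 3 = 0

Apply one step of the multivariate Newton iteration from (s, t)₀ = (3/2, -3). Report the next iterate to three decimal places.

(-2.424, -6.522)

At (3/2, -3): F = (-20.750, 8.250).
Jacobian J = [[-2·s·t + 5·t - 4, -s^2 + 5·s], [2·s, -1]].
At the point, J = [[-10.000, 5.250], [3.000, -1.000]] (det J = -5.750).
Solving J·Δ = −F gives Δ = (-3.924, -3.522).
Then the next iterate is (s, t)₁ = (-2.424, -6.522).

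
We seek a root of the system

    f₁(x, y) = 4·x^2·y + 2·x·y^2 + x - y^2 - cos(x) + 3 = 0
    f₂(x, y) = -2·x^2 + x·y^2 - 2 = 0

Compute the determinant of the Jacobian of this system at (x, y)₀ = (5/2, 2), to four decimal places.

J = [[8·x·y + 2·y^2 + sin(x) + 1, 4·x^2 + 4·x·y - 2·y], [-4·x + y^2, 2·x·y]].
At the point, J = [[49.598472, 41.0000], [-6.0000, 10.0000]].
det J = 741.9847.

741.9847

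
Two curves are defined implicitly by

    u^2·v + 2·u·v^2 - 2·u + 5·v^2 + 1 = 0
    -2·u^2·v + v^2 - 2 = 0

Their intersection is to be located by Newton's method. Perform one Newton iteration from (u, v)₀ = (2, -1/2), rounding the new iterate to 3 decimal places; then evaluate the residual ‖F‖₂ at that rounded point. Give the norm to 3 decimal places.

At (2, -1/2): F = (-2.750, 2.250).
Jacobian J = [[2·u·v + 2·v^2 - 2, u^2 + 4·u·v + 10·v], [-4·u·v, -2·u^2 + 2·v]].
At the point, J = [[-3.500, -5.000], [4.000, -9.000]] (det J = 51.500).
Solving J·Δ = −F gives Δ = (-0.699, -0.061).
Then the next iterate is (u, v)₁ = (1.301, -0.561).
Re-evaluating at (1.301, -0.561): F = (-0.15904, 0.21382), so ‖F‖₂ = 0.266.

0.266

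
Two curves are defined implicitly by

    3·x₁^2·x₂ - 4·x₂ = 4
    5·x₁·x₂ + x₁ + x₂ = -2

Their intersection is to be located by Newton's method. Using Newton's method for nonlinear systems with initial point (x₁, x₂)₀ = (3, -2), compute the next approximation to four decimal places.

At (3, -2): F = (-50.0000, -27.0000).
Jacobian J = [[6·x₁·x₂, 3·x₁^2 - 4], [5·x₂ + 1, 5·x₁ + 1]].
At the point, J = [[-36.0000, 23.0000], [-9.0000, 16.0000]] (det J = -369.0000).
Solving J·Δ = −F gives Δ = (-0.4851, 1.4146).
Then the next iterate is (x₁, x₂)₁ = (2.5149, -0.5854).

(2.5149, -0.5854)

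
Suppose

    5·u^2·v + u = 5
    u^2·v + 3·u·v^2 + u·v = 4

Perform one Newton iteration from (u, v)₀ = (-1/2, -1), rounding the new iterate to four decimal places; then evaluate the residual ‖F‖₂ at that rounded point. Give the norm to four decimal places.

At (-1/2, -1): F = (-6.7500, -5.2500).
Jacobian J = [[10·u·v + 1, 5·u^2], [2·u·v + 3·v^2 + v, u^2 + 6·u·v + u]].
At the point, J = [[6.0000, 1.2500], [3.0000, 2.7500]] (det J = 12.7500).
Solving J·Δ = −F gives Δ = (0.9412, 0.8824).
Then the next iterate is (u, v)₁ = (0.4412, -0.1176).
Re-evaluating at (0.4412, -0.1176): F = (-4.673259, -4.056472), so ‖F‖₂ = 6.1882.

6.1882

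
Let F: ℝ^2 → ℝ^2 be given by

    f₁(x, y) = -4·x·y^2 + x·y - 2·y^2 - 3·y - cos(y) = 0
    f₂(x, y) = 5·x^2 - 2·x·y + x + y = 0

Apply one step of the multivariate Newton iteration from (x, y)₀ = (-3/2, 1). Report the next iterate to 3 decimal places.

At (-3/2, 1): F = (-1.04030, 13.750).
Jacobian J = [[-4·y^2 + y, -8·x·y + x - 4·y + sin(y) - 3], [10·x - 2·y + 1, -2·x + 1]].
At the point, J = [[-3.000, 4.34147], [-16.000, 4.000]] (det J = 57.46354).
Solving J·Δ = −F gives Δ = (1.111, 1.008).
Then the next iterate is (x, y)₁ = (-0.389, 2.008).

(-0.389, 2.008)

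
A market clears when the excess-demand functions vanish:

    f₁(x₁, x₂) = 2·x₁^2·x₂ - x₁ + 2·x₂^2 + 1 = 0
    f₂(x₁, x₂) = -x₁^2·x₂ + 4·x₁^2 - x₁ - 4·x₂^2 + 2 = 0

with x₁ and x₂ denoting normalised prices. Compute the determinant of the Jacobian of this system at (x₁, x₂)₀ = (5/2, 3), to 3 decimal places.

-975.250

J = [[4·x₁·x₂ - 1, 2·x₁^2 + 4·x₂], [-2·x₁·x₂ + 8·x₁ - 1, -x₁^2 - 8·x₂]].
At the point, J = [[29.000, 24.500], [4.000, -30.250]].
det J = -975.250.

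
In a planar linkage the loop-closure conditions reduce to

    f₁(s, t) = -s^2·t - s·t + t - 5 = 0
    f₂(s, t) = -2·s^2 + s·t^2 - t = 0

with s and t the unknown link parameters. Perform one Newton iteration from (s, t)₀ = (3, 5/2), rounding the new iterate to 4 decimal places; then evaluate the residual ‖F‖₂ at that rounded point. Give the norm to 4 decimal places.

10.1874

At (3, 5/2): F = (-32.5000, -1.7500).
Jacobian J = [[-2·s·t - t, -s^2 - s + 1], [-4·s + t^2, 2·s·t - 1]].
At the point, J = [[-17.5000, -11.0000], [-5.7500, 14.0000]] (det J = -308.2500).
Solving J·Δ = −F gives Δ = (-1.5385, -0.5069).
Then the next iterate is (s, t)₁ = (1.4615, 1.9931).
Re-evaluating at (1.4615, 1.9931): F = (-10.177042, -0.459332), so ‖F‖₂ = 10.1874.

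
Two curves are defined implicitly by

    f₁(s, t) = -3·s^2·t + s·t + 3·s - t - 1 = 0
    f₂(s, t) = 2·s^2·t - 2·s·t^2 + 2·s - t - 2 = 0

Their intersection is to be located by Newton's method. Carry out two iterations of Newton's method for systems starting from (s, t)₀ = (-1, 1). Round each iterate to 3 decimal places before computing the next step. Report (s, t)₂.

(0.414, 1.299)

At (-1, 1): F = (-9.000, -1.000).
Jacobian J = [[-6·s·t + t + 3, -3·s^2 + s - 1], [4·s·t - 2·t^2 + 2, 2·s^2 - 4·s·t - 1]].
At the point, J = [[10.000, -5.000], [-4.000, 5.000]] (det J = 30.000).
Solving J·Δ = −F gives Δ = (1.667, 1.533).
Then the next iterate is (s, t)₁ = (0.667, 2.533).
Round to (0.667, 2.533) and repeat: F = (-3.22320, -9.50426), J = [[-4.60407, -1.66767], [-4.07413, -6.86827]].
Δ = (-0.253, -1.234), so (s, t)₂ = (0.414, 1.299).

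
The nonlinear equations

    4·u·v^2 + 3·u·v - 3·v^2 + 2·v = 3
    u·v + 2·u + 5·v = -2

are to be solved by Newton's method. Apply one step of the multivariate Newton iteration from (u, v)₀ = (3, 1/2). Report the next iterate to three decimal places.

At (3, 1/2): F = (4.750, 12.000).
Jacobian J = [[4·v^2 + 3·v, 8·u·v + 3·u - 6·v + 2], [v + 2, u + 5]].
At the point, J = [[2.500, 20.000], [2.500, 8.000]] (det J = -30.000).
Solving J·Δ = −F gives Δ = (-6.733, 0.604).
Then the next iterate is (u, v)₁ = (-3.733, 1.104).

(-3.733, 1.104)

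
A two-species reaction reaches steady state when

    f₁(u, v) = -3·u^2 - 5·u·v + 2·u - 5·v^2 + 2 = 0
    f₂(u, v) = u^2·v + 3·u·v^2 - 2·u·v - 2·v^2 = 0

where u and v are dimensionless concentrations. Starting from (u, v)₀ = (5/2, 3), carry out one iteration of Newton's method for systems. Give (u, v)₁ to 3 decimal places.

(4.190, -0.331)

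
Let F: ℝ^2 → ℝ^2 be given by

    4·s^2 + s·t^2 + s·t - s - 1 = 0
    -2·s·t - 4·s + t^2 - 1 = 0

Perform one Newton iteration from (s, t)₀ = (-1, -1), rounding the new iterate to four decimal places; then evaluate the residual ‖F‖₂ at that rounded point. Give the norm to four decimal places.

15.0333

At (-1, -1): F = (4.0000, 2.0000).
Jacobian J = [[8·s + t^2 + t - 1, 2·s·t + s], [-2·t - 4, -2·s + 2·t]].
At the point, J = [[-9.0000, 1.0000], [-2.0000, 0.0000]] (det J = 2.0000).
Solving J·Δ = −F gives Δ = (1.0000, 5.0000).
Then the next iterate is (s, t)₁ = (0.0000, 4.0000).
Re-evaluating at (0.0000, 4.0000): F = (-1.0000, 15.0000), so ‖F‖₂ = 15.0333.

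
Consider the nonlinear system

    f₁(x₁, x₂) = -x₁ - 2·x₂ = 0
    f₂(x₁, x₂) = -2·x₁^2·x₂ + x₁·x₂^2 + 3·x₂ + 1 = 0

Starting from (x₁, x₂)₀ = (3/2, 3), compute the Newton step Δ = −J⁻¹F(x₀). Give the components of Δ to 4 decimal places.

(-1.4216, -3.0392)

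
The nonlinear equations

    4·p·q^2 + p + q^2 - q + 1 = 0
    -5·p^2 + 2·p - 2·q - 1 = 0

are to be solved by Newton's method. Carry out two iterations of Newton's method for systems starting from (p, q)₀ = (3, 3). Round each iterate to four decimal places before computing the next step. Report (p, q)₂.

(0.4474, 1.7735)

At (3, 3): F = (118.0000, -46.0000).
Jacobian J = [[4·q^2 + 1, 8·p·q + 2·q - 1], [-10·p + 2, -2]].
At the point, J = [[37.0000, 77.0000], [-28.0000, -2.0000]] (det J = 2082.0000).
Solving J·Δ = −F gives Δ = (-1.5879, -0.7695).
Then the next iterate is (p, q)₁ = (1.4121, 2.2305).
Round to (1.4121, 2.2305) and repeat: F = (33.258256, -12.606932), J = [[20.900521, 28.658512], [-12.1210, -2.0000]].
Δ = (-0.9647, -0.4570), so (p, q)₂ = (0.4474, 1.7735).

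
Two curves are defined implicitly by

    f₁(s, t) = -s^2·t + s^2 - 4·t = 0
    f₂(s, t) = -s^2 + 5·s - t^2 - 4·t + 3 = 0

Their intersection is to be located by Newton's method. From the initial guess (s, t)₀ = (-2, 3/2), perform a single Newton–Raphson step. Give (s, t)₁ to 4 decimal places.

At (-2, 3/2): F = (-8.0000, -19.2500).
Jacobian J = [[-2·s·t + 2·s, -s^2 - 4], [-2·s + 5, -2·t - 4]].
At the point, J = [[2.0000, -8.0000], [9.0000, -7.0000]] (det J = 58.0000).
Solving J·Δ = −F gives Δ = (1.6897, -0.5776).
Then the next iterate is (s, t)₁ = (-0.3103, 0.9224).

(-0.3103, 0.9224)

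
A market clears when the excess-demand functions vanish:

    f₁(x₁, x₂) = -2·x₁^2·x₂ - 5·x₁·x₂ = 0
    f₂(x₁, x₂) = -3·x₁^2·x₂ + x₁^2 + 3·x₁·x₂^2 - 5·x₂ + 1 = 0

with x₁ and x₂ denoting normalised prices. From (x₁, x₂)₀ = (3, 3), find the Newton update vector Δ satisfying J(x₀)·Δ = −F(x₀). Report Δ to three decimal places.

(-1.291, -1.005)

At (3, 3): F = (-99.000, -5.000).
Jacobian J = [[-4·x₁·x₂ - 5·x₂, -2·x₁^2 - 5·x₁], [-6·x₁·x₂ + 2·x₁ + 3·x₂^2, -3·x₁^2 + 6·x₁·x₂ - 5]].
At the point, J = [[-51.000, -33.000], [-21.000, 22.000]] (det J = -1815.000).
Solving J·Δ = −F gives Δ = (-1.291, -1.005).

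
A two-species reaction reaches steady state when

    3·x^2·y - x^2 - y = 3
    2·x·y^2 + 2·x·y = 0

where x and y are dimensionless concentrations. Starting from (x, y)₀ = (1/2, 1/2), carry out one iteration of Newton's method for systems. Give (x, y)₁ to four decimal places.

(5.2727, -3.4545)

At (1/2, 1/2): F = (-3.3750, 0.7500).
Jacobian J = [[6·x·y - 2·x, 3·x^2 - 1], [2·y^2 + 2·y, 4·x·y + 2·x]].
At the point, J = [[0.5000, -0.2500], [1.5000, 2.0000]] (det J = 1.3750).
Solving J·Δ = −F gives Δ = (4.7727, -3.9545).
Then the next iterate is (x, y)₁ = (5.2727, -3.4545).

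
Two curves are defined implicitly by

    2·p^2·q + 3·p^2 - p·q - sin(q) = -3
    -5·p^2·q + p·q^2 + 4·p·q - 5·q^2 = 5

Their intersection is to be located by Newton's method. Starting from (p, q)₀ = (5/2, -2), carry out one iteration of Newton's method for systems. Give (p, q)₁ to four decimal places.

(1.7897, -2.4599)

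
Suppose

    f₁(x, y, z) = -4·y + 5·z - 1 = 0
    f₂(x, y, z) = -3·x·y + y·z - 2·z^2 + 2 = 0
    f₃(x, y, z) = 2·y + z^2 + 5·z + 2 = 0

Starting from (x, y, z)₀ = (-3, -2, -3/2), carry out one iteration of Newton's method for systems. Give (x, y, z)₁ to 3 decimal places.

(-3.642, -0.042, 0.167)

At (-3, -2, -3/2): F = (-0.500, -17.500, -7.250).
Jacobian J = [[0, -4, 5], [-3·y, -3·x + z, y - 4·z], [0, 2, 2·z + 5]].
At the point, J = [[0.000, -4.000, 5.000], [6.000, 7.500, 4.000], [0.000, 2.000, 2.000]] (det J = 108.000).
Solving J·Δ = −F gives Δ = (-0.642, 1.958, 1.667).
Then the next iterate is (x, y, z)₁ = (-3.642, -0.042, 0.167).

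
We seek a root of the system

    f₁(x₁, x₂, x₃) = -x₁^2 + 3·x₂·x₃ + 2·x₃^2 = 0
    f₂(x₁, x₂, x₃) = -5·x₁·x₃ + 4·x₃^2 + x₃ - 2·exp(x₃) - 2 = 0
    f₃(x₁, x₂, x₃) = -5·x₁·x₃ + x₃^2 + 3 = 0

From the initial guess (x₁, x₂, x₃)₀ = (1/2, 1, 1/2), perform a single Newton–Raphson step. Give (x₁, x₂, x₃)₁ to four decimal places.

At (1/2, 1, 1/2): F = (1.7500, -5.047443, 2.0000).
Jacobian J = [[-2·x₁, 3·x₃, 3·x₂ + 4·x₃], [-5·x₃, 0, -5·x₁ + 8·x₃ - 2·exp(x₃) + 1], [-5·x₃, 0, -5·x₁ + 2·x₃]].
At the point, J = [[-1.0000, 1.5000, 5.0000], [-2.5000, 0.0000, -0.797443], [-2.5000, 0.0000, -1.5000]] (det J = -2.634590).
Solving J·Δ = −F gives Δ = (-5.2187, -38.0829, 10.0311).
Then the next iterate is (x₁, x₂, x₃)₁ = (-4.7187, -37.0829, 10.5311).

(-4.7187, -37.0829, 10.5311)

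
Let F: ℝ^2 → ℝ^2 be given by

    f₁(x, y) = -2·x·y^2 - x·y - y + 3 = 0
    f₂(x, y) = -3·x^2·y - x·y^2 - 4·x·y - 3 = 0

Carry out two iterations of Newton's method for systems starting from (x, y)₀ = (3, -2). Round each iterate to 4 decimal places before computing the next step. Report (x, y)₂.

(0.7119, -1.9565)

At (3, -2): F = (-13.0000, 63.0000).
Jacobian J = [[-2·y^2 - y, -4·x·y - x - 1], [-6·x·y - y^2 - 4·y, -3·x^2 - 2·x·y - 4·x]].
At the point, J = [[-6.0000, 20.0000], [40.0000, -27.0000]] (det J = -638.0000).
Solving J·Δ = −F gives Δ = (-1.4248, 0.2226).
Then the next iterate is (x, y)₁ = (1.5752, -1.7774).
Round to (1.5752, -1.7774) and repeat: F = (-2.375428, 16.453296), J = [[-4.540902, 8.623842], [20.749012, -8.145044]].
Δ = (-0.8633, -0.1791), so (x, y)₂ = (0.7119, -1.9565).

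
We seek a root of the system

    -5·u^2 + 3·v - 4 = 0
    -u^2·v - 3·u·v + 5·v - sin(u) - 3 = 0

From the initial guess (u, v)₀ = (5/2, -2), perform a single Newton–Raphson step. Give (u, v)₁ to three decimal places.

At (5/2, -2): F = (-41.250, 13.90153).
Jacobian J = [[-10·u, 3], [-2·u·v - 3·v - cos(u), -u^2 - 3·u + 5]].
At the point, J = [[-25.000, 3.000], [16.80114, -8.750]] (det J = 168.34657).
Solving J·Δ = −F gives Δ = (-1.896, -2.052).
Then the next iterate is (u, v)₁ = (0.604, -4.052).

(0.604, -4.052)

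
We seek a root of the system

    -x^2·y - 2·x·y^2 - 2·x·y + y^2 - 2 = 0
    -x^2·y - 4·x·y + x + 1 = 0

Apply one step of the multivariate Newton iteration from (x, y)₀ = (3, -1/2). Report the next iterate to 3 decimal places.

(7.130, 1.370)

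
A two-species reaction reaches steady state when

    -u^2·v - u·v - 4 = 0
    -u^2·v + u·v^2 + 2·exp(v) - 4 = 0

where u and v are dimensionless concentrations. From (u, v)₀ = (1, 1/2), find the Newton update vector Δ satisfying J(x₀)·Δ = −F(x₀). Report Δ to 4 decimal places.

At (1, 1/2): F = (-5.0000, -0.952557).
Jacobian J = [[-2·u·v - v, -u^2 - u], [-2·u·v + v^2, -u^2 + 2·u·v + 2·exp(v)]].
At the point, J = [[-1.5000, -2.0000], [-0.7500, 3.297443]] (det J = -6.446164).
Solving J·Δ = −F gives Δ = (-2.8532, -0.3601).

(-2.8532, -0.3601)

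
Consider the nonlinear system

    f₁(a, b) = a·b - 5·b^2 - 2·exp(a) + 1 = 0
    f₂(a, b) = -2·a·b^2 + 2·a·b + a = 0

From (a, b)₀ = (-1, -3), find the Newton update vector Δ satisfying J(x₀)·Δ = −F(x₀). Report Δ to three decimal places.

(0.115, 1.454)

At (-1, -3): F = (-41.73576, 23.000).
Jacobian J = [[b - 2·exp(a), a - 10·b], [-2·b^2 + 2·b + 1, -4·a·b + 2·a]].
At the point, J = [[-3.73576, 29.000], [-23.000, -14.000]] (det J = 719.30062).
Solving J·Δ = −F gives Δ = (0.115, 1.454).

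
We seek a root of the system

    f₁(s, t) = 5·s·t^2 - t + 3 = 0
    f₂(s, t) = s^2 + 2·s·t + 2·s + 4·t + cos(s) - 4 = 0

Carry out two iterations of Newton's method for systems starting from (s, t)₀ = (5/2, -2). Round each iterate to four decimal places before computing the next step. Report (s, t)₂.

(1.9372, -0.3740)

At (5/2, -2): F = (55.0000, -11.551144).
Jacobian J = [[5·t^2, 10·s·t - 1], [2·s + 2·t - sin(s) + 2, 2·s + 4]].
At the point, J = [[20.0000, -51.0000], [2.401528, 9.0000]] (det J = 302.477921).
Solving J·Δ = −F gives Δ = (0.3111, 1.2004).
Then the next iterate is (s, t)₁ = (2.8111, -0.7996).
Round to (2.8111, -0.7996) and repeat: F = (12.786127, 0.884690), J = [[3.196801, -23.477556], [5.698491, 9.6222]].
Δ = (-0.8739, 0.4256), so (s, t)₂ = (1.9372, -0.3740).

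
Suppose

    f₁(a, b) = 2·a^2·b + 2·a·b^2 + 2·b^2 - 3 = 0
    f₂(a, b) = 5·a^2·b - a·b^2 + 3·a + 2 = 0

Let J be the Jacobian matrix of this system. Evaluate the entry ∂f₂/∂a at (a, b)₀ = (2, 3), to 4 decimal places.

54.0000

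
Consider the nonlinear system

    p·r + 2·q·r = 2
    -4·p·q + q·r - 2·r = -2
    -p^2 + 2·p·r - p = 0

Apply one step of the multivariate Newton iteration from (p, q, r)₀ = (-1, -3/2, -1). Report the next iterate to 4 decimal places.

(-0.2432, -2.1216, -0.3784)

At (-1, -3/2, -1): F = (2.0000, -0.5000, 2.0000).
Jacobian J = [[r, 2·r, p + 2·q], [-4·q, -4·p + r, q - 2], [-2·p + 2·r - 1, 0, 2·p]].
At the point, J = [[-1.0000, -2.0000, -4.0000], [6.0000, 3.0000, -3.5000], [-1.0000, 0.0000, -2.0000]] (det J = -37.0000).
Solving J·Δ = −F gives Δ = (0.7568, -0.6216, 0.6216).
Then the next iterate is (p, q, r)₁ = (-0.2432, -2.1216, -0.3784).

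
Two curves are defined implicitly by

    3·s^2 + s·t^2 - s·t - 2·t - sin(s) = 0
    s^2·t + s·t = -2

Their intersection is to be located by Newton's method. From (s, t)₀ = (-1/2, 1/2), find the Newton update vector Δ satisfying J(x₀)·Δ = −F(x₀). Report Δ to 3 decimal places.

At (-1/2, 1/2): F = (0.35443, 1.875).
Jacobian J = [[6·s + t^2 - t - cos(s), 2·s·t - s - 2], [2·s·t + t, s^2 + s]].
At the point, J = [[-4.12758, -2.000], [0.000, -0.250]] (det J = 1.03190).
Solving J·Δ = −F gives Δ = (-3.548, 7.500).

(-3.548, 7.500)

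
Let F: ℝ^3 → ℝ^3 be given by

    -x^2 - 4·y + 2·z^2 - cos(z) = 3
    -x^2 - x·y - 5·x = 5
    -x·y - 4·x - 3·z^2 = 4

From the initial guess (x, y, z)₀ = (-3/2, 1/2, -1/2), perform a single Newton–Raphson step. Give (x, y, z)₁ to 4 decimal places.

(-2.2772, -1.4620, -1.3515)

At (-3/2, 1/2, -1/2): F = (-7.627583, 1.0000, 2.0000).
Jacobian J = [[-2·x, -4, 4·z + sin(z)], [-2·x - y - 5, -x, 0], [-y - 4, -x, -6·z]].
At the point, J = [[3.0000, -4.0000, -2.479426], [-2.5000, 1.5000, 0.0000], [-4.5000, 1.5000, 3.0000]] (det J = -23.938277).
Solving J·Δ = −F gives Δ = (-0.7772, -1.9620, -0.8515).
Then the next iterate is (x, y, z)₁ = (-2.2772, -1.4620, -1.3515).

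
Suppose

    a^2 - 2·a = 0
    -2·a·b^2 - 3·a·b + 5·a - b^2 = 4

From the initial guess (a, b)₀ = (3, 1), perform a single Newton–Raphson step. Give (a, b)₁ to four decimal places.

(2.2500, 0.7826)

At (3, 1): F = (3.0000, -5.0000).
Jacobian J = [[2·a - 2, 0], [-2·b^2 - 3·b + 5, -4·a·b - 3·a - 2·b]].
At the point, J = [[4.0000, 0.0000], [0.0000, -23.0000]] (det J = -92.0000).
Solving J·Δ = −F gives Δ = (-0.7500, -0.2174).
Then the next iterate is (a, b)₁ = (2.2500, 0.7826).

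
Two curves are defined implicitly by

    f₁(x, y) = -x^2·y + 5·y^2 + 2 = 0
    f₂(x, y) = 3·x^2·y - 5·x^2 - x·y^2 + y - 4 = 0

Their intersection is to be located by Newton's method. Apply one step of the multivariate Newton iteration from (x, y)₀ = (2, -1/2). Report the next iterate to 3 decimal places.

At (2, -1/2): F = (5.250, -31.000).
Jacobian J = [[-2·x·y, -x^2 + 10·y], [6·x·y - 10·x - y^2, 3·x^2 - 2·x·y + 1]].
At the point, J = [[2.000, -9.000], [-26.250, 15.000]] (det J = -206.250).
Solving J·Δ = −F gives Δ = (-0.971, 0.368).
Then the next iterate is (x, y)₁ = (1.029, -0.132).

(1.029, -0.132)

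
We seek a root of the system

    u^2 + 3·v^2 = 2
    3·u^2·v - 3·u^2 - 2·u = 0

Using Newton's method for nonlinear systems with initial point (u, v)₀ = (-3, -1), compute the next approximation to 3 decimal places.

At (-3, -1): F = (10.000, -48.000).
Jacobian J = [[2·u, 6·v], [6·u·v - 6·u - 2, 3·u^2]].
At the point, J = [[-6.000, -6.000], [34.000, 27.000]] (det J = 42.000).
Solving J·Δ = −F gives Δ = (0.429, 1.238).
Then the next iterate is (u, v)₁ = (-2.571, 0.238).

(-2.571, 0.238)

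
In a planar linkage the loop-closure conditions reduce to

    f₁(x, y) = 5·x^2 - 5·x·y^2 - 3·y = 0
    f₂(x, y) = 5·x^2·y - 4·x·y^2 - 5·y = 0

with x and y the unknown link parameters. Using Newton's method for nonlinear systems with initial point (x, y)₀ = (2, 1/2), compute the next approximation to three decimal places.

At (2, 1/2): F = (16.000, 5.500).
Jacobian J = [[10·x - 5·y^2, -10·x·y - 3], [10·x·y - 4·y^2, 5·x^2 - 8·x·y - 5]].
At the point, J = [[18.750, -13.000], [9.000, 7.000]] (det J = 248.250).
Solving J·Δ = −F gives Δ = (-0.739, 0.165).
Then the next iterate is (x, y)₁ = (1.261, 0.665).

(1.261, 0.665)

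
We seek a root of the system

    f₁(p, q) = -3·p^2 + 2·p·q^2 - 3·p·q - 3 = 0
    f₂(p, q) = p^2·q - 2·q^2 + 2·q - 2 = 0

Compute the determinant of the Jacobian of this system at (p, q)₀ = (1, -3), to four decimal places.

J = [[-6·p + 2·q^2 - 3·q, 4·p·q - 3·p], [2·p·q, p^2 - 4·q + 2]].
At the point, J = [[21.0000, -15.0000], [-6.0000, 15.0000]].
det J = 225.0000.

225.0000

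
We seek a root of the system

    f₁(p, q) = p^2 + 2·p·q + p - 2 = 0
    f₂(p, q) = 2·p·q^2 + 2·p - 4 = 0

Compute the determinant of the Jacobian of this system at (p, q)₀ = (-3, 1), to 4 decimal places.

60.0000

J = [[2·p + 2·q + 1, 2·p], [2·q^2 + 2, 4·p·q]].
At the point, J = [[-3.0000, -6.0000], [4.0000, -12.0000]].
det J = 60.0000.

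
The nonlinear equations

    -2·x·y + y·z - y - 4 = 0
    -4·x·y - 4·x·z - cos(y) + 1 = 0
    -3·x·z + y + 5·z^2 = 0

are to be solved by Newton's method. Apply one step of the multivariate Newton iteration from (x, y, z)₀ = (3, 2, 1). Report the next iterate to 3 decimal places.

At (3, 2, 1): F = (-16.000, -34.58385, -2.000).
Jacobian J = [[-2·y, -2·x + z - 1, y], [-4·y - 4·z, -4·x + sin(y), -4·x], [-3·z, 1, -3·x + 10·z]].
At the point, J = [[-4.000, -6.000, 2.000], [-12.000, -11.09070, -12.000], [-3.000, 1.000, 1.000]] (det J = -382.18141).
Solving J·Δ = −F gives Δ = (-1.255, -1.814, 0.049).
Then the next iterate is (x, y, z)₁ = (1.745, 0.186, 1.049).

(1.745, 0.186, 1.049)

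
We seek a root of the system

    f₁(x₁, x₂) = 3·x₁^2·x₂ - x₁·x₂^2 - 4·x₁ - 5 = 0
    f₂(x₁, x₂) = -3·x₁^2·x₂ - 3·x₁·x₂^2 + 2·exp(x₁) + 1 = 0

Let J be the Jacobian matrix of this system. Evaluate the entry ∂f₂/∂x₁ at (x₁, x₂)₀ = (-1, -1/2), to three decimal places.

-3.014

∂f₂/∂x₁ = -6·x₁·x₂ - 3·x₂^2 + 2·exp(x₁).
At (-1, -1/2) this is -3.014.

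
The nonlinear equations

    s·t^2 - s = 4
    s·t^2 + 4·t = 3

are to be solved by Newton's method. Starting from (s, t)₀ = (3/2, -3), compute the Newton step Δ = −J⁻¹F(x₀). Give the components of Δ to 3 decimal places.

(1.305, 2.049)

At (3/2, -3): F = (8.000, -1.500).
Jacobian J = [[t^2 - 1, 2·s·t], [t^2, 2·s·t + 4]].
At the point, J = [[8.000, -9.000], [9.000, -5.000]] (det J = 41.000).
Solving J·Δ = −F gives Δ = (1.305, 2.049).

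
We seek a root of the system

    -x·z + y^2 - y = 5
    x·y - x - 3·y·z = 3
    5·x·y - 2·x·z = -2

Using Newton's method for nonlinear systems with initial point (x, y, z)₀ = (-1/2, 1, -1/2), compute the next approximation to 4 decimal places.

(1.1907, 4.9897, 0.3299)

At (-1/2, 1, -1/2): F = (-5.2500, -1.5000, -1.0000).
Jacobian J = [[-z, 2·y - 1, -x], [y - 1, x - 3·z, -3·y], [5·y - 2·z, 5·x, -2·x]].
At the point, J = [[0.5000, 1.0000, 0.5000], [0.0000, 1.0000, -3.0000], [6.0000, -2.5000, 1.0000]] (det J = -24.2500).
Solving J·Δ = −F gives Δ = (1.6907, 3.9897, 0.8299).
Then the next iterate is (x, y, z)₁ = (1.1907, 4.9897, 0.3299).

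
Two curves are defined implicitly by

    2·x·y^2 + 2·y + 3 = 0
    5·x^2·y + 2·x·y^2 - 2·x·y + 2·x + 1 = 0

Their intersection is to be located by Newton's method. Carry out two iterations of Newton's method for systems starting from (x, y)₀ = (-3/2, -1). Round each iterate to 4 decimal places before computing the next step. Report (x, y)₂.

(-0.1587, -1.1452)

At (-3/2, -1): F = (-2.0000, -19.2500).
Jacobian J = [[2·y^2, 4·x·y + 2], [10·x·y + 2·y^2 - 2·y + 2, 5·x^2 + 4·x·y - 2·x]].
At the point, J = [[2.0000, 8.0000], [21.0000, 20.2500]] (det J = -127.5000).
Solving J·Δ = −F gives Δ = (0.8902, 0.0275).
Then the next iterate is (x, y)₁ = (-0.6098, -0.9725).
Round to (-0.6098, -0.9725) and repeat: F = (-0.098444, -4.367255), J = [[1.891513, 4.372122], [11.766817, 5.451002]].
Δ = (0.4511, -0.1727), so (x, y)₂ = (-0.1587, -1.1452).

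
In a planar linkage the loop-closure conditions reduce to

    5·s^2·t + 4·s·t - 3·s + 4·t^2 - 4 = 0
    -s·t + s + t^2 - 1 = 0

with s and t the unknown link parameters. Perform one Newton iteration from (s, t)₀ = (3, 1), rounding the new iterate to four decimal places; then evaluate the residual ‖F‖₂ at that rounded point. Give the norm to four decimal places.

11.9873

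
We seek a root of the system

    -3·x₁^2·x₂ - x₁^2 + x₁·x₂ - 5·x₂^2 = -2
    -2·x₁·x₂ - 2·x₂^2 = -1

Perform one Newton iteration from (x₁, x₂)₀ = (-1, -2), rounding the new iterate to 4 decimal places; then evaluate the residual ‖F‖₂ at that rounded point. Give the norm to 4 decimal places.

3.1524

At (-1, -2): F = (-11.0000, -11.0000).
Jacobian J = [[-6·x₁·x₂ - 2·x₁ + x₂, -3·x₁^2 + x₁ - 10·x₂], [-2·x₂, -2·x₁ - 4·x₂]].
At the point, J = [[-12.0000, 16.0000], [4.0000, 10.0000]] (det J = -184.0000).
Solving J·Δ = −F gives Δ = (0.3587, 0.9565).
Then the next iterate is (x₁, x₂)₁ = (-0.6413, -1.0435).
Re-evaluating at (-0.6413, -1.0435): F = (-1.899063, -2.516178), so ‖F‖₂ = 3.1524.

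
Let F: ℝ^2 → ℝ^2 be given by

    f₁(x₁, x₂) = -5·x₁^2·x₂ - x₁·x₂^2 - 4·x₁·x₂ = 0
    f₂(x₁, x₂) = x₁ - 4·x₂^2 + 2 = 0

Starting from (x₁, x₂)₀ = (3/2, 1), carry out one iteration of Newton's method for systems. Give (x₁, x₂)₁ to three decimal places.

At (3/2, 1): F = (-18.750, -0.500).
Jacobian J = [[-10·x₁·x₂ - x₂^2 - 4·x₂, -5·x₁^2 - 2·x₁·x₂ - 4·x₁], [1, -8·x₂]].
At the point, J = [[-20.000, -20.250], [1.000, -8.000]] (det J = 180.250).
Solving J·Δ = −F gives Δ = (-0.776, -0.160).
Then the next iterate is (x₁, x₂)₁ = (0.724, 0.840).

(0.724, 0.840)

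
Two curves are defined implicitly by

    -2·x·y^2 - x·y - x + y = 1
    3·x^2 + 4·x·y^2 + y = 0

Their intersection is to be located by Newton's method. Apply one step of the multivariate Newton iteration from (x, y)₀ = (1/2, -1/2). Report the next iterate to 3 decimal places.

At (1/2, -1/2): F = (-2.000, 0.750).
Jacobian J = [[-2·y^2 - y - 1, -4·x·y - x + 1], [6·x + 4·y^2, 8·x·y + 1]].
At the point, J = [[-1.000, 1.500], [4.000, -1.000]] (det J = -5.000).
Solving J·Δ = −F gives Δ = (0.175, 1.450).
Then the next iterate is (x, y)₁ = (0.675, 0.950).

(0.675, 0.950)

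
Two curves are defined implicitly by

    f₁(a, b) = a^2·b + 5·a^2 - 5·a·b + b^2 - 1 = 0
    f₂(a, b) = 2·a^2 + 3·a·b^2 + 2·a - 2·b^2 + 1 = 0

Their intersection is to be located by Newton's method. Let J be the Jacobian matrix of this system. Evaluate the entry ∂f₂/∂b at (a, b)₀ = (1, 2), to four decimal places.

4.0000

∂f₂/∂b = 6·a·b - 4·b.
At (1, 2) this is 4.0000.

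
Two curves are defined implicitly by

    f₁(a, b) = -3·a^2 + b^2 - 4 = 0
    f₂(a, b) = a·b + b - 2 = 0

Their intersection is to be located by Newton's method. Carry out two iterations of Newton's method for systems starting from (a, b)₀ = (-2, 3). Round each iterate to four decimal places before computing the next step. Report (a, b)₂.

(0.2491, 1.1708)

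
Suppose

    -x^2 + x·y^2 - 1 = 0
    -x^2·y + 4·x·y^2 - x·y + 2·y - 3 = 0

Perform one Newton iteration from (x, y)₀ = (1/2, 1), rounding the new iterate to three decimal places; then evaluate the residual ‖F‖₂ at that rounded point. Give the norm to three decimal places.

22.333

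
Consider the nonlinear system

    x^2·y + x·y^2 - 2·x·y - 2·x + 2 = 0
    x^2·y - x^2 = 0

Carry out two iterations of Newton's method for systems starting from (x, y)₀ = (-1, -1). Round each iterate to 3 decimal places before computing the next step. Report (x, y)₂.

(-0.134, -2.179)

At (-1, -1): F = (0.000, -2.000).
Jacobian J = [[2·x·y + y^2 - 2·y - 2, x^2 + 2·x·y - 2·x], [2·x·y - 2·x, x^2]].
At the point, J = [[3.000, 5.000], [4.000, 1.000]] (det J = -17.000).
Solving J·Δ = −F gives Δ = (0.588, -0.353).
Then the next iterate is (x, y)₁ = (-0.412, -1.353).
Round to (-0.412, -1.353) and repeat: F = (0.72525, -0.39941), J = [[3.65148, 2.10862], [1.93887, 0.16974]].
Δ = (0.278, -0.826), so (x, y)₂ = (-0.134, -2.179).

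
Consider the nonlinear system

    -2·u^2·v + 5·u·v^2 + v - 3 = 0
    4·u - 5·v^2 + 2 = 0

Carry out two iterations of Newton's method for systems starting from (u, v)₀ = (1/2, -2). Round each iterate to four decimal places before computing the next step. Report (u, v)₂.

(0.6410, -0.9827)

At (1/2, -2): F = (6.0000, -16.0000).
Jacobian J = [[-4·u·v + 5·v^2, -2·u^2 + 10·u·v + 1], [4, -10·v]].
At the point, J = [[24.0000, -9.5000], [4.0000, 20.0000]] (det J = 518.0000).
Solving J·Δ = −F gives Δ = (0.0618, 0.7876).
Then the next iterate is (u, v)₁ = (0.5618, -1.2124).
Round to (0.5618, -1.2124) and repeat: F = (0.681901, -3.102369), J = [[10.074074, -6.442502], [4.0000, 12.1240]].
Δ = (0.0792, 0.2297), so (u, v)₂ = (0.6410, -0.9827).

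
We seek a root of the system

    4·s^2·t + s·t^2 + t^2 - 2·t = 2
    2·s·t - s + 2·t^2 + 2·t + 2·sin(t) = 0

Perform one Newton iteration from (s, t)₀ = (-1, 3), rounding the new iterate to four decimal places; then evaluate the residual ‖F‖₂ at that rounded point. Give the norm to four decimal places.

At (-1, 3): F = (4.0000, 19.282240).
Jacobian J = [[8·s·t + t^2, 4·s^2 + 2·s·t + 2·t - 2], [2·t - 1, 2·s + 4·t + 2·cos(t) + 2]].
At the point, J = [[-15.0000, 2.0000], [5.0000, 10.020015]] (det J = -160.300225).
Solving J·Δ = −F gives Δ = (0.0095, -1.9291).
Then the next iterate is (s, t)₁ = (-0.9905, 1.0709).
Re-evaluating at (-0.9905, 1.0709): F = (0.071693, 5.059765), so ‖F‖₂ = 5.0603.

5.0603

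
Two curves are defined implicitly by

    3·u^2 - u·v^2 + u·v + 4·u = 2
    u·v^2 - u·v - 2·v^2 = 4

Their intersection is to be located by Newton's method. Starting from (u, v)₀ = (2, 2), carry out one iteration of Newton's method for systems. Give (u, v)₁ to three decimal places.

(-2.750, -6.750)

At (2, 2): F = (14.000, -8.000).
Jacobian J = [[6·u - v^2 + v + 4, -2·u·v + u], [v^2 - v, 2·u·v - u - 4·v]].
At the point, J = [[14.000, -6.000], [2.000, -2.000]] (det J = -16.000).
Solving J·Δ = −F gives Δ = (-4.750, -8.750).
Then the next iterate is (u, v)₁ = (-2.750, -6.750).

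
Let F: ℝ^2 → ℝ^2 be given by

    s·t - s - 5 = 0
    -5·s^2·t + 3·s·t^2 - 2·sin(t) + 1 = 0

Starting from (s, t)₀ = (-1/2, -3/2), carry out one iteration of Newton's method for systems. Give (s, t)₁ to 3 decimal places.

At (-1/2, -3/2): F = (-3.750, 1.49499).
Jacobian J = [[t - 1, s], [-10·s·t + 3·t^2, -5·s^2 + 6·s·t - 2·cos(t)]].
At the point, J = [[-2.500, -0.500], [-0.750, 3.10853]] (det J = -8.14631).
Solving J·Δ = −F gives Δ = (-1.339, -0.804).
Then the next iterate is (s, t)₁ = (-1.839, -2.304).

(-1.839, -2.304)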